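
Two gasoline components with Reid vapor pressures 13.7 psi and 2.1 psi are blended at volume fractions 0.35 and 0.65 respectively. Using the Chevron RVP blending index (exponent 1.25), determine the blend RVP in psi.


Chevron index: RVP_blend = (sum xi*RVPi^1.25)^(1/1.25)
RVP^1.25 terms: 0.35 * 13.7^1.25 + 0.65 * 2.1^1.25 = 10.8682
RVP_blend = 10.8682^(1/1.25) = 6.744

6.744 psi


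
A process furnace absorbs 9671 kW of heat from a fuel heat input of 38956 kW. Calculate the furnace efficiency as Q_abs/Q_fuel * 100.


Furnace efficiency = Q_absorbed / Q_fuel * 100
= 9671 / 38956 * 100 = 24.83

24.83 %


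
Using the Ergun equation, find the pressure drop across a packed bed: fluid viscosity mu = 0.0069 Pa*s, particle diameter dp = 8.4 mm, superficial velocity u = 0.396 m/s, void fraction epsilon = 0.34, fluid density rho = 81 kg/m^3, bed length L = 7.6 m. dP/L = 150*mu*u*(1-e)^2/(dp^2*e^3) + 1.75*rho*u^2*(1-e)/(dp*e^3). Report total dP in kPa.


dp = 8.4 mm = 0.0084 m
Viscous term = 150*0.0069*0.396*(1-0.34)^2 / (0.0084^2*0.34^3) = 64376.6
Inertial term = 1.75*81*0.396^2*(1-0.34) / (0.0084*0.34^3) = 44436.7
dP/L = 64376.6 + 44436.7 = 108813 Pa/m
dP = 108813 * 7.6 / 1000 = 827.0 kPa

827.0 kPa


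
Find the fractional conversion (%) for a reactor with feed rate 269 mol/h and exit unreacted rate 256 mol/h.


X = (F_in - F_out) / F_in * 100
Moles reacted = 269 - 256 = 13
X = 13 / 269 * 100
= 0.04833 * 100
= 4.833 %

4.833 %


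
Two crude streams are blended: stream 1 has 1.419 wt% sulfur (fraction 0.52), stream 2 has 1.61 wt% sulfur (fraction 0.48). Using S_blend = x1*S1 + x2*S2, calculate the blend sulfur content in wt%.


Linear sulfur blending: S_blend = x1*S1 + x2*S2
Contribution 1: 0.52 * 1.419 = 0.73788 wt%
Contribution 2: 0.48 * 1.61 = 0.7728 wt%
S_blend = 0.73788 + 0.7728 = 1.51068

1.51068 wt%


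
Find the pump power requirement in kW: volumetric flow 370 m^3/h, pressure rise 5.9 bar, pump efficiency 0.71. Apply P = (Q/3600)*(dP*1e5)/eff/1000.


Q = 370 / 3600 = 0.102778 m^3/s
P = 0.102778 * (5.9 * 1e5) / 0.71 / 1000 = 85.41

85.41 kW


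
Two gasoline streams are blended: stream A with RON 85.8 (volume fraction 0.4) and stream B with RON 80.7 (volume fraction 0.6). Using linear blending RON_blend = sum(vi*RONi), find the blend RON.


Linear blending: RON_blend = sum(vi * RONi)
Contribution 1: 0.4 * 85.8 = 34.32
Contribution 2: 0.6 * 80.7 = 48.42
RON_blend = 34.32 + 48.42 = 82.74

82.74


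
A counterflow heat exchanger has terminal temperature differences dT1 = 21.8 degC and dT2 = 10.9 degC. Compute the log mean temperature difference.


LMTD = (dT1 - dT2) / ln(dT1/dT2)
= (21.8 - 10.9) / ln(21.8 / 10.9) = 10.9 / 0.693147 = 15.73

15.73 degC


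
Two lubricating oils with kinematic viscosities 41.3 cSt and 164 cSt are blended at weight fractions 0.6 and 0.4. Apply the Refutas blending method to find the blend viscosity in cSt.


Refutas method: VBN_i = 14.534*ln(ln(visc_i + 0.8)) + 10.975, blended linearly by mass fraction; since VBN is linear in VBI_i = ln(ln(visc_i + 0.8)) and the fractions sum to 1, blend VBI directly: visc = exp(exp(VBI_blend)) - 0.8
VBI_1 = ln(ln(41.3 + 0.8)) = 1.3191
VBI_2 = ln(ln(164 + 0.8)) = 1.63017
VBI_blend = 0.6 * 1.3191 + 0.4 * 1.63017 = 1.44353
visc_blend = exp(exp(1.44353)) - 0.8 = 68.30

68.30 cSt


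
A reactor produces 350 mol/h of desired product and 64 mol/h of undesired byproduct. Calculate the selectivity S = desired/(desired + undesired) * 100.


Selectivity = desired / (desired + undesired) * 100
Total products = 350 + 64 = 414 mol/h
S = 350 / 414 * 100
= 0.8454 * 100
= 84.54 %

84.54 %


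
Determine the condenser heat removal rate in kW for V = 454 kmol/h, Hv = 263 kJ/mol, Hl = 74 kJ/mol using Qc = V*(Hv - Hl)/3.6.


Qc = 454 * (263 - 74) / 3.6 = 454 * 189 / 3.6 = 23840

23840 kW


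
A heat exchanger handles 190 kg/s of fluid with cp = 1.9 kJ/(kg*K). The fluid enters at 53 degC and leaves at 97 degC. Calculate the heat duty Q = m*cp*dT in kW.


Q = m_dot * cp * delta_T
delta_T = 97 - 53 = 44 K
Q = 190 * 1.9 * 44
= 361 * 44
= 15884 kW

15884 kW


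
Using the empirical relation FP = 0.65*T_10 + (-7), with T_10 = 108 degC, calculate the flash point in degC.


FP = 0.65 * 108 + (-7) = 63.2

63.2 degC


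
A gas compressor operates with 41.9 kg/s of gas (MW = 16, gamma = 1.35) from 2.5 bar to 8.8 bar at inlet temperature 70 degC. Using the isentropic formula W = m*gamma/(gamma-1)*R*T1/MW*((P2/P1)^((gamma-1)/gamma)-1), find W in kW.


Isentropic work: W = m*(gamma/(gamma-1))*(R*T1/MW)*((P2/P1)^((gamma-1)/gamma) - 1)
T1 = 70 + 273.15 = 343.15 K
Pressure ratio = 8.8 / 2.5 = 3.52
Exponent = (1.35 - 1)/1.35 = 0.259259
(P2/P1)^exp - 1 = 3.52^0.259259 - 1 = 0.385786
W = 41.9 * 1.35 / 0.35 * 8.314 * 343.15 / 16 * 0.385786 = 11120

11120 kW


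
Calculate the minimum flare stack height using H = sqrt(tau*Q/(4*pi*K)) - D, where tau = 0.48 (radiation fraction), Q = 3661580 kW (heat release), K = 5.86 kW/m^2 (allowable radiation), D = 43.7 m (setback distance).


tau*Q/(4*pi*K) = 0.48 * 3661580 / (4 * pi * 5.86) = 23867.2
sqrt(23867.2) = 154.49
H = 154.49 - 43.7 = 110.8

110.8 m


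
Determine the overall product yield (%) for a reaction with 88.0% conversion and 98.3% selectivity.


Overall yield = conversion (%) * selectivity (%) / 100
Conversion = 88.0%, Selectivity = 98.3%
Y = 88.0 * 98.3 / 100
= 86.504 %

86.504 %


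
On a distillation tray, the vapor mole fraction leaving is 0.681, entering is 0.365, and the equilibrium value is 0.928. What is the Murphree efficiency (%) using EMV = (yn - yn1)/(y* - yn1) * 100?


Murphree vapor efficiency: EMV = (y_n - y_(n-1)) / (y*_n - y_(n-1)) * 100
EMV = (0.681 - 0.365) / (0.928 - 0.365) * 100 = 0.316 / 0.563 * 100 = 56.13

56.13 %


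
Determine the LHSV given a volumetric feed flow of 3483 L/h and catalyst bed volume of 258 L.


LHSV = volumetric feed rate / catalyst volume
= 3483 L/h / 258 L
= 13.50 h^-1

13.50 h^-1


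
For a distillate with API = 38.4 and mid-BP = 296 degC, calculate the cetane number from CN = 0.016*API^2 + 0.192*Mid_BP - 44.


CN = 0.016 * 38.4^2 + 0.192 * 296 - 44
CN = 23.59296 + 56.832 - 44 = 36.42496

36.42496


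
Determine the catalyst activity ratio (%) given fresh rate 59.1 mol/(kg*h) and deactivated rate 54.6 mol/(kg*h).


Activity (%) = (rate_used / rate_fresh) * 100
rate_used = 54.6, rate_fresh = 59.1
= (54.6 / 59.1) * 100
= 0.9239 * 100 = 92.39

92.39 %


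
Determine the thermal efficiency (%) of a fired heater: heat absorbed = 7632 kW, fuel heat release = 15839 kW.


Furnace efficiency = Q_absorbed / Q_fuel * 100
= 7632 / 15839 * 100 = 48.18

48.18 %


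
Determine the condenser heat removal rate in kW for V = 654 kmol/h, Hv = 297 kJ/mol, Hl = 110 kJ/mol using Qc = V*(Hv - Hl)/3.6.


Qc = 654 * (297 - 110) / 3.6 = 654 * 187 / 3.6 = 33970

33970 kW


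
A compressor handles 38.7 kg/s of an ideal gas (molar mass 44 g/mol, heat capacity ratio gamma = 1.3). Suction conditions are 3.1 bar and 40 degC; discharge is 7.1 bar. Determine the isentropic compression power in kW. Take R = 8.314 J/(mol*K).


Isentropic work: W = m*(gamma/(gamma-1))*(R*T1/MW)*((P2/P1)^((gamma-1)/gamma) - 1)
T1 = 40 + 273.15 = 313.15 K
Pressure ratio = 7.1 / 3.1 = 2.29032
Exponent = (1.3 - 1)/1.3 = 0.230769
(P2/P1)^exp - 1 = 2.29032^0.230769 - 1 = 0.210746
W = 38.7 * 1.3 / 0.3 * 8.314 * 313.15 / 44 * 0.210746 = 2091

2091 kW


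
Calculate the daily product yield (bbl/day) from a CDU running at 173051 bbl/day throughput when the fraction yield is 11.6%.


Crude throughput = 173051 bbl/day
Fraction yield = 11.6%
yield = throughput * fraction / 100
yield = 173051 * 11.6 / 100 = 20073.916

20073.916 bbl/day


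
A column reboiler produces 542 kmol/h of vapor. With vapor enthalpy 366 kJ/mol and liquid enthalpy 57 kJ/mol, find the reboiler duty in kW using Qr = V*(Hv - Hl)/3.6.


Qr = 542 * (366 - 57) / 3.6 = 542 * 309 / 3.6 = 46520

46520 kW


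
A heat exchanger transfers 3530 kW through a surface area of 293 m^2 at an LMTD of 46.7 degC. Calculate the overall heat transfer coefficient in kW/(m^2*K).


From Q = U*A*LMTD, U = Q / (A * LMTD)
U = 3530 / (293 * 46.7) = 3530 / 13683.1 = 0.2580

0.2580 kW/(m^2*K)


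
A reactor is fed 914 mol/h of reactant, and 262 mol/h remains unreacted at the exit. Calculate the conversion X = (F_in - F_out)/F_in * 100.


X = (F_in - F_out) / F_in * 100
Moles reacted = 914 - 262 = 652
X = 652 / 914 * 100
= 0.7133 * 100
= 71.33 %

71.33 %


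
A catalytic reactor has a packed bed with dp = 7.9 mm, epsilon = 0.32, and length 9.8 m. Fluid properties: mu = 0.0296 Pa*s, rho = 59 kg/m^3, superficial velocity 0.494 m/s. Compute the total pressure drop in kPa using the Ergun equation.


dp = 7.9 mm = 0.0079 m
Viscous term = 150*0.0296*0.494*(1-0.32)^2 / (0.0079^2*0.32^3) = 495934
Inertial term = 1.75*59*0.494^2*(1-0.32) / (0.0079*0.32^3) = 66187.5
dP/L = 495934 + 66187.5 = 562122 Pa/m
dP = 562122 * 9.8 / 1000 = 5509 kPa

5509 kPa


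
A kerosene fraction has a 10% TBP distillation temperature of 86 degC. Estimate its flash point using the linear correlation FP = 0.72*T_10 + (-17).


FP = 0.72 * 86 + (-17) = 44.92

44.92 degC


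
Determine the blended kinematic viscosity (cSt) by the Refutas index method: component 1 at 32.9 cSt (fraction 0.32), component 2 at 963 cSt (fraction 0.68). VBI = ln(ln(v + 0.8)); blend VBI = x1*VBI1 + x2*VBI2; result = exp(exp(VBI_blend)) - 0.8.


Refutas method: VBN_i = 14.534*ln(ln(visc_i + 0.8)) + 10.975, blended linearly by mass fraction; since VBN is linear in VBI_i = ln(ln(visc_i + 0.8)) and the fractions sum to 1, blend VBI directly: visc = exp(exp(VBI_blend)) - 0.8
VBI_1 = ln(ln(32.9 + 0.8)) = 1.25775
VBI_2 = ln(ln(963 + 0.8)) = 1.92729
VBI_blend = 0.32 * 1.25775 + 0.68 * 1.92729 = 1.71304
visc_blend = exp(exp(1.71304)) - 0.8 = 255.4

255.4 cSt


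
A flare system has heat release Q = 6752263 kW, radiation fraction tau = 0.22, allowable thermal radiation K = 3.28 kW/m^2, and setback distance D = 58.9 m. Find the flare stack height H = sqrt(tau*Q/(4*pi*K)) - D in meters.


tau*Q/(4*pi*K) = 0.22 * 6752263 / (4 * pi * 3.28) = 36040.3
sqrt(36040.3) = 189.843
H = 189.843 - 58.9 = 130.9

130.9 m


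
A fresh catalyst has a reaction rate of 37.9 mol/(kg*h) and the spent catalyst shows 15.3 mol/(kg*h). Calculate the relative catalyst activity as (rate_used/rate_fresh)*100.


Activity (%) = (rate_used / rate_fresh) * 100
rate_used = 15.3, rate_fresh = 37.9
= (15.3 / 37.9) * 100
= 0.4037 * 100 = 40.37

40.37 %


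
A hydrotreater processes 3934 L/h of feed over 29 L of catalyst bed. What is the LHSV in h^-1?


LHSV = volumetric feed rate / catalyst volume
= 3934 L/h / 29 L
= 135.7 h^-1

135.7 h^-1


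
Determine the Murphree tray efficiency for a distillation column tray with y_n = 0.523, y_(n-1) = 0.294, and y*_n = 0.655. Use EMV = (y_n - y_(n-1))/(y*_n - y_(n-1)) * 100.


Murphree vapor efficiency: EMV = (y_n - y_(n-1)) / (y*_n - y_(n-1)) * 100
EMV = (0.523 - 0.294) / (0.655 - 0.294) * 100 = 0.229 / 0.361 * 100 = 63.43

63.43 %


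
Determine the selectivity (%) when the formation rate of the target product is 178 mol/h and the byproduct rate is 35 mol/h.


Selectivity = desired / (desired + undesired) * 100
Total products = 178 + 35 = 213 mol/h
S = 178 / 213 * 100
= 0.8357 * 100
= 83.57 %

83.57 %


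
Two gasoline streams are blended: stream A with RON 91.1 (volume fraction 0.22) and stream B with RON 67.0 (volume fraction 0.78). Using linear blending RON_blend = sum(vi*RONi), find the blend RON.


Linear blending: RON_blend = sum(vi * RONi)
Contribution 1: 0.22 * 91.1 = 20.042
Contribution 2: 0.78 * 67.0 = 52.26
RON_blend = 20.042 + 52.26 = 72.302

72.302


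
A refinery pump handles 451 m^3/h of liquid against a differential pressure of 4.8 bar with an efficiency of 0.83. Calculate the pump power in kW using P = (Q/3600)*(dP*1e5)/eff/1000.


Q = 451 / 3600 = 0.125278 m^3/s
P = 0.125278 * (4.8 * 1e5) / 0.83 / 1000 = 72.45

72.45 kW


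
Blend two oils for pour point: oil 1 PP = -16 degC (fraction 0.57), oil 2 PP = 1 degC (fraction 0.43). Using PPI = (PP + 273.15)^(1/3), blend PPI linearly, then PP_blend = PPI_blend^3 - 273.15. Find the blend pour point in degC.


PPI_1 = (-16 + 273.15)^(1/3) = 6.359098
PPI_2 = (1 + 273.15)^(1/3) = 6.49625
PPI_blend = 0.57 * 6.359098 + 0.43 * 6.49625 = 6.418073
PP_blend = 6.418073^3 - 273.15 = 264.3711 - 273.15 = -8.78

-8.78 degC


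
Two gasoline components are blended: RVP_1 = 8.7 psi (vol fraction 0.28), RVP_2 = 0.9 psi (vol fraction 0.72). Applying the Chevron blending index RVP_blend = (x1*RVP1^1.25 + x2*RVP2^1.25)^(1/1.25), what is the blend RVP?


Chevron index: RVP_blend = (sum xi*RVPi^1.25)^(1/1.25)
RVP^1.25 terms: 0.28 * 8.7^1.25 + 0.72 * 0.9^1.25 = 4.81482
RVP_blend = 4.81482^(1/1.25) = 3.516

3.516 psi


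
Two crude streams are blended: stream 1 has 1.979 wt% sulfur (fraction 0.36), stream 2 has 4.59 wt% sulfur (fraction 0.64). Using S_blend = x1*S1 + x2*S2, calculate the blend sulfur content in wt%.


Linear sulfur blending: S_blend = x1*S1 + x2*S2
Contribution 1: 0.36 * 1.979 = 0.71244 wt%
Contribution 2: 0.64 * 4.59 = 2.9376 wt%
S_blend = 0.71244 + 2.9376 = 3.65004

3.65004 wt%


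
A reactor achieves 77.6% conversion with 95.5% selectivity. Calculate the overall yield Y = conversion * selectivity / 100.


Overall yield = conversion (%) * selectivity (%) / 100
Conversion = 77.6%, Selectivity = 95.5%
Y = 77.6 * 95.5 / 100
= 74.108 %

74.108 %


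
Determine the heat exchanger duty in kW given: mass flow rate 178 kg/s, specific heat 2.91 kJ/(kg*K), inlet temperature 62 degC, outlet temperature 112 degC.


Q = m_dot * cp * delta_T
delta_T = 112 - 62 = 50 K
Q = 178 * 2.91 * 50
= 517.98 * 50
= 25899 kW

25899 kW


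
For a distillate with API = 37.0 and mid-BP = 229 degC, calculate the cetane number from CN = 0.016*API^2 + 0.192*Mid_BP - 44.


CN = 0.016 * 37.0^2 + 0.192 * 229 - 44
CN = 21.904 + 43.968 - 44 = 21.872

21.872


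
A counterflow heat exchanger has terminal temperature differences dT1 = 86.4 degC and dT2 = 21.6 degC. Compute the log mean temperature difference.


LMTD = (dT1 - dT2) / ln(dT1/dT2)
= (86.4 - 21.6) / ln(86.4 / 21.6) = 64.8 / 1.38629 = 46.74

46.74 degC


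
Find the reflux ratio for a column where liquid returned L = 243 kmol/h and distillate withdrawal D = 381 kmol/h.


Reflux ratio definition: R = L / D (liquid returned / distillate withdrawn)
L = 243 kmol/h, D = 381 kmol/h
R = 243 / 381 = 0.6378

0.6378


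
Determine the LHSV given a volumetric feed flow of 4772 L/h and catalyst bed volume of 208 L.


LHSV = volumetric feed rate / catalyst volume
= 4772 L/h / 208 L
= 22.94 h^-1

22.94 h^-1


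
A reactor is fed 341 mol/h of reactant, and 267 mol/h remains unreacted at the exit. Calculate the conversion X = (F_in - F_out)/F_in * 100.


X = (F_in - F_out) / F_in * 100
Moles reacted = 341 - 267 = 74
X = 74 / 341 * 100
= 0.2170 * 100
= 21.70 %

21.70 %


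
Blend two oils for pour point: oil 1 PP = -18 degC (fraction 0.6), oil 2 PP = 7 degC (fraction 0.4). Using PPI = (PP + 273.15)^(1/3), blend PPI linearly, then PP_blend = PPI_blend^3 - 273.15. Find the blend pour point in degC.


PPI_1 = (-18 + 273.15)^(1/3) = 6.342569
PPI_2 = (7 + 273.15)^(1/3) = 6.543301
PPI_blend = 0.6 * 6.342569 + 0.4 * 6.543301 = 6.422862
PP_blend = 6.422862^3 - 273.15 = 264.9633 - 273.15 = -8.19

-8.19 degC


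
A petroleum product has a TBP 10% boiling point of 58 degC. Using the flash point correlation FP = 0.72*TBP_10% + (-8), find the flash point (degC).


FP = 0.72 * 58 + (-8) = 33.76

33.76 degC


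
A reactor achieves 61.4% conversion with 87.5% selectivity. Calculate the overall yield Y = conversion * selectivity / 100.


Overall yield = conversion (%) * selectivity (%) / 100
Conversion = 61.4%, Selectivity = 87.5%
Y = 61.4 * 87.5 / 100
= 53.725 %

53.725 %


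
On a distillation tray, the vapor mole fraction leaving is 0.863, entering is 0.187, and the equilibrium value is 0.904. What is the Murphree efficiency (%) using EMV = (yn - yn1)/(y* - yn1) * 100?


Murphree vapor efficiency: EMV = (y_n - y_(n-1)) / (y*_n - y_(n-1)) * 100
EMV = (0.863 - 0.187) / (0.904 - 0.187) * 100 = 0.676 / 0.717 * 100 = 94.28

94.28 %


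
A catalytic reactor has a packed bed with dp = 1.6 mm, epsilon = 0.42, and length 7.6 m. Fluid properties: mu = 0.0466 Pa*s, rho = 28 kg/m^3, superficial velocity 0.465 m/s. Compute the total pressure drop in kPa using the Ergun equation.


dp = 1.6 mm = 0.0016 m
Viscous term = 150*0.0466*0.465*(1-0.42)^2 / (0.0016^2*0.42^3) = 5764990
Inertial term = 1.75*28*0.465^2*(1-0.42) / (0.0016*0.42^3) = 51839.7
dP/L = 5764990 + 51839.7 = 5816830 Pa/m
dP = 5816830 * 7.6 / 1000 = 44210 kPa

44210 kPa


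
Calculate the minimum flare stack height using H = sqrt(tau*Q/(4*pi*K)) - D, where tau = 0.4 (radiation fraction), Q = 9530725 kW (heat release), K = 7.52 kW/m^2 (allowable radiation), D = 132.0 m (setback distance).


tau*Q/(4*pi*K) = 0.4 * 9530725 / (4 * pi * 7.52) = 40342.1
sqrt(40342.1) = 200.853
H = 200.853 - 132.0 = 68.85

68.85 m


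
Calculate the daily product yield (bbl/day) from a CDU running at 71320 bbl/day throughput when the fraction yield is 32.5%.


Crude throughput = 71320 bbl/day
Fraction yield = 32.5%
yield = throughput * fraction / 100
yield = 71320 * 32.5 / 100 = 23179

23179 bbl/day


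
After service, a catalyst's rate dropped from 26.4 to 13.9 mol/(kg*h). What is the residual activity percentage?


Activity (%) = (rate_used / rate_fresh) * 100
rate_used = 13.9, rate_fresh = 26.4
= (13.9 / 26.4) * 100
= 0.5265 * 100 = 52.65

52.65 %


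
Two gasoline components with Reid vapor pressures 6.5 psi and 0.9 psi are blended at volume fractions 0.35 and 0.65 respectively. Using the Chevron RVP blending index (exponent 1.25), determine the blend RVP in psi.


Chevron index: RVP_blend = (sum xi*RVPi^1.25)^(1/1.25)
RVP^1.25 terms: 0.35 * 6.5^1.25 + 0.65 * 0.9^1.25 = 4.20233
RVP_blend = 4.20233^(1/1.25) = 3.153

3.153 psi


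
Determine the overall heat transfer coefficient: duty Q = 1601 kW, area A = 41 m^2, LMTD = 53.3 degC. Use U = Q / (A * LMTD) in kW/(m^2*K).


From Q = U*A*LMTD, U = Q / (A * LMTD)
U = 1601 / (41 * 53.3) = 1601 / 2185.3 = 0.7326

0.7326 kW/(m^2*K)


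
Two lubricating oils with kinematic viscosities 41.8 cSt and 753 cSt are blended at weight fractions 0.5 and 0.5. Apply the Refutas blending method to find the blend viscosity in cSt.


Refutas method: VBN_i = 14.534*ln(ln(visc_i + 0.8)) + 10.975, blended linearly by mass fraction; since VBN is linear in VBI_i = ln(ln(visc_i + 0.8)) and the fractions sum to 1, blend VBI directly: visc = exp(exp(VBI_blend)) - 0.8
VBI_1 = ln(ln(41.8 + 0.8)) = 1.32225
VBI_2 = ln(ln(753 + 0.8)) = 1.89087
VBI_blend = 0.5 * 1.32225 + 0.5 * 1.89087 = 1.60656
visc_blend = exp(exp(1.60656)) - 0.8 = 145.5

145.5 cSt


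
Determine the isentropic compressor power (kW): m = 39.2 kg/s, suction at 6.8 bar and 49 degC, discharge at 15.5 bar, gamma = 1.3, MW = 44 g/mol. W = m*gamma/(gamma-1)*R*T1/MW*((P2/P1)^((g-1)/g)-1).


Isentropic work: W = m*(gamma/(gamma-1))*(R*T1/MW)*((P2/P1)^((gamma-1)/gamma) - 1)
T1 = 49 + 273.15 = 322.15 K
Pressure ratio = 15.5 / 6.8 = 2.27941
Exponent = (1.3 - 1)/1.3 = 0.230769
(P2/P1)^exp - 1 = 2.27941^0.230769 - 1 = 0.209412
W = 39.2 * 1.3 / 0.3 * 8.314 * 322.15 / 44 * 0.209412 = 2165

2165 kW


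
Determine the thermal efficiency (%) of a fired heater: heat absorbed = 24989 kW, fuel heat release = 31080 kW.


Furnace efficiency = Q_absorbed / Q_fuel * 100
= 24989 / 31080 * 100 = 80.40

80.40 %


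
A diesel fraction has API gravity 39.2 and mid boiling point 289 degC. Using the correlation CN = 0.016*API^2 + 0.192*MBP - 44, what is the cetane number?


CN = 0.016 * 39.2^2 + 0.192 * 289 - 44
CN = 24.58624 + 55.488 - 44 = 36.07424

36.07424


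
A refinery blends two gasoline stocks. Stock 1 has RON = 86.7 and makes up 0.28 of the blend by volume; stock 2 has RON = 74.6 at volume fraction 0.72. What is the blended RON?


Linear blending: RON_blend = sum(vi * RONi)
Contribution 1: 0.28 * 86.7 = 24.276
Contribution 2: 0.72 * 74.6 = 53.712
RON_blend = 24.276 + 53.712 = 77.988

77.988


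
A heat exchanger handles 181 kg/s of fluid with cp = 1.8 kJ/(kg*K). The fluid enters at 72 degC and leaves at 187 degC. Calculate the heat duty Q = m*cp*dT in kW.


Q = m_dot * cp * delta_T
delta_T = 187 - 72 = 115 K
Q = 181 * 1.8 * 115
= 325.8 * 115
= 37467 kW

37467 kW


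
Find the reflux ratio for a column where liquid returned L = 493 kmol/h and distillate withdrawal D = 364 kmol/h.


Reflux ratio definition: R = L / D (liquid returned / distillate withdrawn)
L = 493 kmol/h, D = 364 kmol/h
R = 493 / 364 = 1.354

1.354


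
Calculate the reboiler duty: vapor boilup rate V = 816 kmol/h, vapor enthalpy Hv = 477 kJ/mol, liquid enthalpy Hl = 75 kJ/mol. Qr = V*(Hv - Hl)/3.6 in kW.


Qr = 816 * (477 - 75) / 3.6 = 816 * 402 / 3.6 = 91120

91120 kW


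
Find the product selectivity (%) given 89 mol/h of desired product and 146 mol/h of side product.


Selectivity = desired / (desired + undesired) * 100
Total products = 89 + 146 = 235 mol/h
S = 89 / 235 * 100
= 0.3787 * 100
= 37.87 %

37.87 %


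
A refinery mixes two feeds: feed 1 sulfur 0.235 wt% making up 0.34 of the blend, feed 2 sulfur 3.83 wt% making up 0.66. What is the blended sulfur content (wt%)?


Linear sulfur blending: S_blend = x1*S1 + x2*S2
Contribution 1: 0.34 * 0.235 = 0.0799 wt%
Contribution 2: 0.66 * 3.83 = 2.5278 wt%
S_blend = 0.0799 + 2.5278 = 2.6077

2.6077 wt%


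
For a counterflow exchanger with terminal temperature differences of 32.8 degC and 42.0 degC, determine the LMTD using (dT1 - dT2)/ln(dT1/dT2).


LMTD = (dT1 - dT2) / ln(dT1/dT2)
= (32.8 - 42.0) / ln(32.8 / 42.0) = -9.2 / -0.247241 = 37.21

37.21 degC


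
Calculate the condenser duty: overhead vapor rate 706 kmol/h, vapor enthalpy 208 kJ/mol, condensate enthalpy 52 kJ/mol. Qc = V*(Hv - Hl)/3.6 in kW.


Qc = 706 * (208 - 52) / 3.6 = 706 * 156 / 3.6 = 30590

30590 kW


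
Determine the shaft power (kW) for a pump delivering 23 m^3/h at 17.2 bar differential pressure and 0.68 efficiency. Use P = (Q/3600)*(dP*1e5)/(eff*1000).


Q = 23 / 3600 = 0.00638889 m^3/s
P = 0.00638889 * (17.2 * 1e5) / 0.68 / 1000 = 16.16

16.16 kW


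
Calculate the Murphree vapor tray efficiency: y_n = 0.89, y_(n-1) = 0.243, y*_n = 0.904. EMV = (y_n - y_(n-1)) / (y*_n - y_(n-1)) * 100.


Murphree vapor efficiency: EMV = (y_n - y_(n-1)) / (y*_n - y_(n-1)) * 100
EMV = (0.89 - 0.243) / (0.904 - 0.243) * 100 = 0.647 / 0.661 * 100 = 97.88

97.88 %


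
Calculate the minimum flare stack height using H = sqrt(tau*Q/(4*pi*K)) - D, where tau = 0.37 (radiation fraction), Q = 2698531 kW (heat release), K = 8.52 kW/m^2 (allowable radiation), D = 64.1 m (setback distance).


tau*Q/(4*pi*K) = 0.37 * 2698531 / (4 * pi * 8.52) = 9325.66
sqrt(9325.66) = 96.5695
H = 96.5695 - 64.1 = 32.47

32.47 m


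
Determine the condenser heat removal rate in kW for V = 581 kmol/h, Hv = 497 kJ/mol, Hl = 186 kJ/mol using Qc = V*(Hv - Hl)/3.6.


Qc = 581 * (497 - 186) / 3.6 = 581 * 311 / 3.6 = 50190

50190 kW


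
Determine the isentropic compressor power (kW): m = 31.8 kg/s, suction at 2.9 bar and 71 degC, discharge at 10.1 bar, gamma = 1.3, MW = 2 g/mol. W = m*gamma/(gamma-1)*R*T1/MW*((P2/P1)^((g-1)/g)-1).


Isentropic work: W = m*(gamma/(gamma-1))*(R*T1/MW)*((P2/P1)^((gamma-1)/gamma) - 1)
T1 = 71 + 273.15 = 344.15 K
Pressure ratio = 10.1 / 2.9 = 3.48276
Exponent = (1.3 - 1)/1.3 = 0.230769
(P2/P1)^exp - 1 = 3.48276^0.230769 - 1 = 0.333703
W = 31.8 * 1.3 / 0.3 * 8.314 * 344.15 / 2 * 0.333703 = 65790

65790 kW


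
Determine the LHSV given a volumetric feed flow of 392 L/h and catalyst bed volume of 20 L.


LHSV = volumetric feed rate / catalyst volume
= 392 L/h / 20 L
= 19.60 h^-1

19.60 h^-1


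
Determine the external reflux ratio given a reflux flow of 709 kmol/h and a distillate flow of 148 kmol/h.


Reflux ratio definition: R = L / D (liquid returned / distillate withdrawn)
L = 709 kmol/h, D = 148 kmol/h
R = 709 / 148 = 4.791

4.791


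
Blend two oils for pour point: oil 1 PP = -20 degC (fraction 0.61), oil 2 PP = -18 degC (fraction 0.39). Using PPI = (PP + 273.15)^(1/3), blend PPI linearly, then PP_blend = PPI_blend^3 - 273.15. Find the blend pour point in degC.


PPI_1 = (-20 + 273.15)^(1/3) = 6.325953
PPI_2 = (-18 + 273.15)^(1/3) = 6.342569
PPI_blend = 0.61 * 6.325953 + 0.39 * 6.342569 = 6.332433
PP_blend = 6.332433^3 - 273.15 = 253.9287 - 273.15 = -19.22

-19.22 degC


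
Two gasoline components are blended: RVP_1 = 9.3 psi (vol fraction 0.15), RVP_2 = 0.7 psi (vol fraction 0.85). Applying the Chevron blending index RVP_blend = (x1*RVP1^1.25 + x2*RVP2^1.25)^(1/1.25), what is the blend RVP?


Chevron index: RVP_blend = (sum xi*RVPi^1.25)^(1/1.25)
RVP^1.25 terms: 0.15 * 9.3^1.25 + 0.85 * 0.7^1.25 = 2.98034
RVP_blend = 2.98034^(1/1.25) = 2.396

2.396 psi


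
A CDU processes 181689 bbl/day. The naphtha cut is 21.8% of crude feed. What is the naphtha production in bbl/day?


Crude throughput = 181689 bbl/day
Fraction yield = 21.8%
yield = throughput * fraction / 100
yield = 181689 * 21.8 / 100 = 39608.202

39608.202 bbl/day


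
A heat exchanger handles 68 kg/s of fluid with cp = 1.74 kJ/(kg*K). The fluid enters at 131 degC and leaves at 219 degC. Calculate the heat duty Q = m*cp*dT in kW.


Q = m_dot * cp * delta_T
delta_T = 219 - 131 = 88 K
Q = 68 * 1.74 * 88
= 118.32 * 88
= 10412.16 kW

10412.16 kW


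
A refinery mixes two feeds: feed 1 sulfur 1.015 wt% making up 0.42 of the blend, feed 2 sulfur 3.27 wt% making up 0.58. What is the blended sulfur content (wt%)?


Linear sulfur blending: S_blend = x1*S1 + x2*S2
Contribution 1: 0.42 * 1.015 = 0.4263 wt%
Contribution 2: 0.58 * 3.27 = 1.8966 wt%
S_blend = 0.4263 + 1.8966 = 2.3229

2.3229 wt%


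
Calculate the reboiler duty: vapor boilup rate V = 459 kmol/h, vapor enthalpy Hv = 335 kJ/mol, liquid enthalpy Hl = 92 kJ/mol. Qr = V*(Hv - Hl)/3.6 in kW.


Qr = 459 * (335 - 92) / 3.6 = 459 * 243 / 3.6 = 30980

30980 kW


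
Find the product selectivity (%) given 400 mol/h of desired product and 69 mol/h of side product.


Selectivity = desired / (desired + undesired) * 100
Total products = 400 + 69 = 469 mol/h
S = 400 / 469 * 100
= 0.8529 * 100
= 85.29 %

85.29 %


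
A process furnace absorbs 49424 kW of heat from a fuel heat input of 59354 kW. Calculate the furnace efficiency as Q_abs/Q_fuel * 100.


Furnace efficiency = Q_absorbed / Q_fuel * 100
= 49424 / 59354 * 100 = 83.27

83.27 %


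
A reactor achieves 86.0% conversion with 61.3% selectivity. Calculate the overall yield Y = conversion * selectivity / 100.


Overall yield = conversion (%) * selectivity (%) / 100
Conversion = 86.0%, Selectivity = 61.3%
Y = 86.0 * 61.3 / 100
= 52.718 %

52.718 %


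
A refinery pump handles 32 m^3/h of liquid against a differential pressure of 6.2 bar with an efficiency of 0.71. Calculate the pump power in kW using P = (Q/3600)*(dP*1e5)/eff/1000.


Q = 32 / 3600 = 0.00888889 m^3/s
P = 0.00888889 * (6.2 * 1e5) / 0.71 / 1000 = 7.762

7.762 kW


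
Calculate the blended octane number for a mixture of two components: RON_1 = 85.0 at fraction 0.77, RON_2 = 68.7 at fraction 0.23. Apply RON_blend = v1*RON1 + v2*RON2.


Linear blending: RON_blend = sum(vi * RONi)
Contribution 1: 0.77 * 85.0 = 65.45
Contribution 2: 0.23 * 68.7 = 15.801
RON_blend = 65.45 + 15.801 = 81.251

81.251


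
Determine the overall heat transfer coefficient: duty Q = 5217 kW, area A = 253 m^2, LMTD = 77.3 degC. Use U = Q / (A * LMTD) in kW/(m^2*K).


From Q = U*A*LMTD, U = Q / (A * LMTD)
U = 5217 / (253 * 77.3) = 5217 / 19556.9 = 0.2668

0.2668 kW/(m^2*K)


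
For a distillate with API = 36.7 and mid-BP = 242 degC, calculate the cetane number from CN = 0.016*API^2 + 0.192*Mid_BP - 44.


CN = 0.016 * 36.7^2 + 0.192 * 242 - 44
CN = 21.55024 + 46.464 - 44 = 24.01424

24.01424


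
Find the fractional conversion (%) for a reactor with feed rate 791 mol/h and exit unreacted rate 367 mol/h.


X = (F_in - F_out) / F_in * 100
Moles reacted = 791 - 367 = 424
X = 424 / 791 * 100
= 0.5360 * 100
= 53.60 %

53.60 %


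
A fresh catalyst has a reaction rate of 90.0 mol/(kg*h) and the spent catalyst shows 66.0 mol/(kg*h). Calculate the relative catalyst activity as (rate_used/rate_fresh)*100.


Activity (%) = (rate_used / rate_fresh) * 100
rate_used = 66.0, rate_fresh = 90.0
= (66.0 / 90.0) * 100
= 0.7333 * 100 = 73.33

73.33 %


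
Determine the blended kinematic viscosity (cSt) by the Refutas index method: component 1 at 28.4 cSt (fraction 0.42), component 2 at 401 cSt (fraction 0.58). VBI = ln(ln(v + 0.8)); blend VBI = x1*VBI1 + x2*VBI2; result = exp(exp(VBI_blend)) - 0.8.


Refutas method: VBN_i = 14.534*ln(ln(visc_i + 0.8)) + 10.975, blended linearly by mass fraction; since VBN is linear in VBI_i = ln(ln(visc_i + 0.8)) and the fractions sum to 1, blend VBI directly: visc = exp(exp(VBI_blend)) - 0.8
VBI_1 = ln(ln(28.4 + 0.8)) = 1.21615
VBI_2 = ln(ln(401 + 0.8)) = 1.79108
VBI_blend = 0.42 * 1.21615 + 0.58 * 1.79108 = 1.54961
visc_blend = exp(exp(1.54961)) - 0.8 = 110.2

110.2 cSt


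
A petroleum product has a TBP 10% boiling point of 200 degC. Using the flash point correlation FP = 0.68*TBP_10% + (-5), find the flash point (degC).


FP = 0.68 * 200 + (-5) = 131

131 degC


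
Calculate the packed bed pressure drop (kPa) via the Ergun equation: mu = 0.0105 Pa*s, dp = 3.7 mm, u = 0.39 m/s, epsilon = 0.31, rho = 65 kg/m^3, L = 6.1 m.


dp = 3.7 mm = 0.0037 m
Viscous term = 150*0.0105*0.39*(1-0.31)^2 / (0.0037^2*0.31^3) = 717059
Inertial term = 1.75*65*0.39^2*(1-0.31) / (0.0037*0.31^3) = 108304
dP/L = 717059 + 108304 = 825363 Pa/m
dP = 825363 * 6.1 / 1000 = 5035 kPa

5035 kPa


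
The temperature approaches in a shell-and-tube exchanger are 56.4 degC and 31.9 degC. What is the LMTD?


LMTD = (dT1 - dT2) / ln(dT1/dT2)
= (56.4 - 31.9) / ln(56.4 / 31.9) = 24.5 / 0.569863 = 42.99

42.99 degC


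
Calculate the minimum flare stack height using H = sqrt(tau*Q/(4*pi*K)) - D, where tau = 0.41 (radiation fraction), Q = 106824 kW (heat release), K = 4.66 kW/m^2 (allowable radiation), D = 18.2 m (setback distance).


tau*Q/(4*pi*K) = 0.41 * 106824 / (4 * pi * 4.66) = 747.923
sqrt(747.923) = 27.3482
H = 27.3482 - 18.2 = 9.148

9.148 m


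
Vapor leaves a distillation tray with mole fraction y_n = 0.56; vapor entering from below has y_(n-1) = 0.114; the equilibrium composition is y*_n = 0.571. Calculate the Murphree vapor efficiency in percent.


Murphree vapor efficiency: EMV = (y_n - y_(n-1)) / (y*_n - y_(n-1)) * 100
EMV = (0.56 - 0.114) / (0.571 - 0.114) * 100 = 0.446 / 0.457 * 100 = 97.59

97.59 %


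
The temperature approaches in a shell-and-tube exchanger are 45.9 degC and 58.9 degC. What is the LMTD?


LMTD = (dT1 - dT2) / ln(dT1/dT2)
= (45.9 - 58.9) / ln(45.9 / 58.9) = -13 / -0.249376 = 52.13

52.13 degC


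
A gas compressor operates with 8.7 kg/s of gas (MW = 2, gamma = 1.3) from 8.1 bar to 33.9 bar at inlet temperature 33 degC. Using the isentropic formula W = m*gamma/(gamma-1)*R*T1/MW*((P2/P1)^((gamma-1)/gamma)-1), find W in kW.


Isentropic work: W = m*(gamma/(gamma-1))*(R*T1/MW)*((P2/P1)^((gamma-1)/gamma) - 1)
T1 = 33 + 273.15 = 306.15 K
Pressure ratio = 33.9 / 8.1 = 4.18519
Exponent = (1.3 - 1)/1.3 = 0.230769
(P2/P1)^exp - 1 = 4.18519^0.230769 - 1 = 0.391466
W = 8.7 * 1.3 / 0.3 * 8.314 * 306.15 / 2 * 0.391466 = 18780

18780 kW


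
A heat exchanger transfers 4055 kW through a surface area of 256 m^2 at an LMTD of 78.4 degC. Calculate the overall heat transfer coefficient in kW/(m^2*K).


From Q = U*A*LMTD, U = Q / (A * LMTD)
U = 4055 / (256 * 78.4) = 4055 / 20070.4 = 0.2020

0.2020 kW/(m^2*K)


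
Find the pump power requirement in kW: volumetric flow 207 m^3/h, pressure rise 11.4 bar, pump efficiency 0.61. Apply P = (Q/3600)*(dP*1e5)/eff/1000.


Q = 207 / 3600 = 0.0575 m^3/s
P = 0.0575 * (11.4 * 1e5) / 0.61 / 1000 = 107.5

107.5 kW


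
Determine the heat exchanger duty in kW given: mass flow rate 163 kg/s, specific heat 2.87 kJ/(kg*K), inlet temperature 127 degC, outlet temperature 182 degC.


Q = m_dot * cp * delta_T
delta_T = 182 - 127 = 55 K
Q = 163 * 2.87 * 55
= 467.81 * 55
= 25729.55 kW

25729.55 kW


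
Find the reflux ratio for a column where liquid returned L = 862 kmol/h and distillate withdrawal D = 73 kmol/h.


Reflux ratio definition: R = L / D (liquid returned / distillate withdrawn)
L = 862 kmol/h, D = 73 kmol/h
R = 862 / 73 = 11.81

11.81


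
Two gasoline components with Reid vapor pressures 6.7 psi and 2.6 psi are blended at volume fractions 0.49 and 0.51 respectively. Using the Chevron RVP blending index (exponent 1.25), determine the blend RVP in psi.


Chevron index: RVP_blend = (sum xi*RVPi^1.25)^(1/1.25)
RVP^1.25 terms: 0.49 * 6.7^1.25 + 0.51 * 2.6^1.25 = 6.96568
RVP_blend = 6.96568^(1/1.25) = 4.725

4.725 psi


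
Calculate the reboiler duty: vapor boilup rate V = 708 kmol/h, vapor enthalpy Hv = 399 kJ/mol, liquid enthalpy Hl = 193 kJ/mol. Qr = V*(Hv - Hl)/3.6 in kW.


Qr = 708 * (399 - 193) / 3.6 = 708 * 206 / 3.6 = 40510

40510 kW


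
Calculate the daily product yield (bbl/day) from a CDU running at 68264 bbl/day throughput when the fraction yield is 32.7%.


Crude throughput = 68264 bbl/day
Fraction yield = 32.7%
yield = throughput * fraction / 100
yield = 68264 * 32.7 / 100 = 22322.328

22322.328 bbl/day


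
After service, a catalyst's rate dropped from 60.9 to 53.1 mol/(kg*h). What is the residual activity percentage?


Activity (%) = (rate_used / rate_fresh) * 100
rate_used = 53.1, rate_fresh = 60.9
= (53.1 / 60.9) * 100
= 0.8719 * 100 = 87.19

87.19 %


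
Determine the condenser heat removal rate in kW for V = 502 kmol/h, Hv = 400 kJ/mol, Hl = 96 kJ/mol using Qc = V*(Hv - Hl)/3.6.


Qc = 502 * (400 - 96) / 3.6 = 502 * 304 / 3.6 = 42390

42390 kW


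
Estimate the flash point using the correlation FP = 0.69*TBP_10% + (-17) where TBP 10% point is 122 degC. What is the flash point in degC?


FP = 0.69 * 122 + (-17) = 67.18

67.18 degC


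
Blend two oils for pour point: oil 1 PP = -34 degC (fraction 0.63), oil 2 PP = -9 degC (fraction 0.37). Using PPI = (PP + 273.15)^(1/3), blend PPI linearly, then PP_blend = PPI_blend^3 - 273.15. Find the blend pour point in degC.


PPI_1 = (-34 + 273.15)^(1/3) = 6.20712
PPI_2 = (-9 + 273.15)^(1/3) = 6.416283
PPI_blend = 0.63 * 6.20712 + 0.37 * 6.416283 = 6.28451
PP_blend = 6.28451^3 - 273.15 = 248.2071 - 273.15 = -24.94

-24.94 degC


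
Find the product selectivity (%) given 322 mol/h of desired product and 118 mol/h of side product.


Selectivity = desired / (desired + undesired) * 100
Total products = 322 + 118 = 440 mol/h
S = 322 / 440 * 100
= 0.7318 * 100
= 73.18 %

73.18 %


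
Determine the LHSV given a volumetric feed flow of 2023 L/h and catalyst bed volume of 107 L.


LHSV = volumetric feed rate / catalyst volume
= 2023 L/h / 107 L
= 18.91 h^-1

18.91 h^-1


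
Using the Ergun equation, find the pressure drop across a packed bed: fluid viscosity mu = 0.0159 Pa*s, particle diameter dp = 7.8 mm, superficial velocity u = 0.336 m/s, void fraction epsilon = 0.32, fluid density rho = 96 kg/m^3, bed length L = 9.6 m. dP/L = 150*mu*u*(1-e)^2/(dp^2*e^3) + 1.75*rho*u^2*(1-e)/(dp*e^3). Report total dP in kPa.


dp = 7.8 mm = 0.0078 m
Viscous term = 150*0.0159*0.336*(1-0.32)^2 / (0.0078^2*0.32^3) = 185869
Inertial term = 1.75*96*0.336^2*(1-0.32) / (0.0078*0.32^3) = 50460.6
dP/L = 185869 + 50460.6 = 236330 Pa/m
dP = 236330 * 9.6 / 1000 = 2269 kPa

2269 kPa


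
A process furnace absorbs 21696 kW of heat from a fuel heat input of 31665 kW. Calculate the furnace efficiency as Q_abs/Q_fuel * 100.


Furnace efficiency = Q_absorbed / Q_fuel * 100
= 21696 / 31665 * 100 = 68.52

68.52 %


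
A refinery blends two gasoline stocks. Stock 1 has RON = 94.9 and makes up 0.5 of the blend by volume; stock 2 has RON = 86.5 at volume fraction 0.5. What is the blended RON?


Linear blending: RON_blend = sum(vi * RONi)
Contribution 1: 0.5 * 94.9 = 47.45
Contribution 2: 0.5 * 86.5 = 43.25
RON_blend = 47.45 + 43.25 = 90.7

90.7


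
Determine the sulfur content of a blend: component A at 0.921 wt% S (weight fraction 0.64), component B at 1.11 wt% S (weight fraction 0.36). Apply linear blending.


Linear sulfur blending: S_blend = x1*S1 + x2*S2
Contribution 1: 0.64 * 0.921 = 0.58944 wt%
Contribution 2: 0.36 * 1.11 = 0.3996 wt%
S_blend = 0.58944 + 0.3996 = 0.98904

0.98904 wt%


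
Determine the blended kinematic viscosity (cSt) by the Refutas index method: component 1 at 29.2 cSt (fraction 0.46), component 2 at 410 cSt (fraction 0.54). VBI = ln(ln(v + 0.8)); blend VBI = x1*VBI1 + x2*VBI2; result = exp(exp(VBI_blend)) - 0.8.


Refutas method: VBN_i = 14.534*ln(ln(visc_i + 0.8)) + 10.975, blended linearly by mass fraction; since VBN is linear in VBI_i = ln(ln(visc_i + 0.8)) and the fractions sum to 1, blend VBI directly: visc = exp(exp(VBI_blend)) - 0.8
VBI_1 = ln(ln(29.2 + 0.8)) = 1.22413
VBI_2 = ln(ln(410 + 0.8)) = 1.79477
VBI_blend = 0.46 * 1.22413 + 0.54 * 1.79477 = 1.53228
visc_blend = exp(exp(1.53228)) - 0.8 = 101.6

101.6 cSt


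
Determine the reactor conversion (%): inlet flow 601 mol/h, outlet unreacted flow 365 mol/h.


X = (F_in - F_out) / F_in * 100
Moles reacted = 601 - 365 = 236
X = 236 / 601 * 100
= 0.3927 * 100
= 39.27 %

39.27 %


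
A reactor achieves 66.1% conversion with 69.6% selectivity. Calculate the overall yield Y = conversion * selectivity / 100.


Overall yield = conversion (%) * selectivity (%) / 100
Conversion = 66.1%, Selectivity = 69.6%
Y = 66.1 * 69.6 / 100
= 46.0056 %

46.0056 %


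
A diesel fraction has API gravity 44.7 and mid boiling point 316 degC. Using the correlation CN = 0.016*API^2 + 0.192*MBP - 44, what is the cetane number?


CN = 0.016 * 44.7^2 + 0.192 * 316 - 44
CN = 31.96944 + 60.672 - 44 = 48.64144

48.64144


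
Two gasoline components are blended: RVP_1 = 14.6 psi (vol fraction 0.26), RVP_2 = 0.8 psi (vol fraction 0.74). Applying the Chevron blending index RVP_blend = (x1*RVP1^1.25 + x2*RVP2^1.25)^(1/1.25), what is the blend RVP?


Chevron index: RVP_blend = (sum xi*RVPi^1.25)^(1/1.25)
RVP^1.25 terms: 0.26 * 14.6^1.25 + 0.74 * 0.8^1.25 = 7.98006
RVP_blend = 7.98006^(1/1.25) = 5.268

5.268 psi


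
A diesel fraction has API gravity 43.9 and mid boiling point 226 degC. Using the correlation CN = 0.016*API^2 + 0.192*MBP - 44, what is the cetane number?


CN = 0.016 * 43.9^2 + 0.192 * 226 - 44
CN = 30.83536 + 43.392 - 44 = 30.22736

30.22736


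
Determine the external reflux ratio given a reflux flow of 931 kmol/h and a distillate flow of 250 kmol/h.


Reflux ratio definition: R = L / D (liquid returned / distillate withdrawn)
L = 931 kmol/h, D = 250 kmol/h
R = 931 / 250 = 3.724

3.724


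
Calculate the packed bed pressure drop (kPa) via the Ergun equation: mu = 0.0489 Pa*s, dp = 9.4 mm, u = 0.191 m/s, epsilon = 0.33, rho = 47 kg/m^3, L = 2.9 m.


dp = 9.4 mm = 0.0094 m
Viscous term = 150*0.0489*0.191*(1-0.33)^2 / (0.0094^2*0.33^3) = 198055
Inertial term = 1.75*47*0.191^2*(1-0.33) / (0.0094*0.33^3) = 5951.24
dP/L = 198055 + 5951.24 = 204006 Pa/m
dP = 204006 * 2.9 / 1000 = 591.6 kPa

591.6 kPa


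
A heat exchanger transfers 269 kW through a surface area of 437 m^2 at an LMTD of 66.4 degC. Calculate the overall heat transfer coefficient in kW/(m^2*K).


From Q = U*A*LMTD, U = Q / (A * LMTD)
U = 269 / (437 * 66.4) = 269 / 29016.8 = 0.009270

0.009270 kW/(m^2*K)


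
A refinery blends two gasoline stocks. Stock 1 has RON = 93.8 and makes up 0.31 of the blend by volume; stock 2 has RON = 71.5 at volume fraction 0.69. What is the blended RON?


Linear blending: RON_blend = sum(vi * RONi)
Contribution 1: 0.31 * 93.8 = 29.078
Contribution 2: 0.69 * 71.5 = 49.335
RON_blend = 29.078 + 49.335 = 78.413

78.413
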